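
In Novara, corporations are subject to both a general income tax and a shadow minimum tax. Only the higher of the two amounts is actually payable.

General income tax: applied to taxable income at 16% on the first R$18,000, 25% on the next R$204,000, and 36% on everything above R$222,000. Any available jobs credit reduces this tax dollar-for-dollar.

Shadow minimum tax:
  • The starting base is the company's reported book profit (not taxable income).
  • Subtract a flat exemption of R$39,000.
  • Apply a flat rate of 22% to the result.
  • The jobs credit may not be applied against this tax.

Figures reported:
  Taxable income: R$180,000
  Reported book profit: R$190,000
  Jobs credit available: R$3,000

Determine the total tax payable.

General income tax:
  R$18,000 × 16% = R$2,880
  R$162,000 × 25% = R$40,500
  → R$43,380
  Less jobs credit R$3,000 → R$40,380

Shadow minimum tax:
  Base (reported book profit): R$190,000
  Less exemption R$39,000 → base R$151,000
  R$151,000 × 22% = R$33,220

R$40,380 > R$33,220, so the general income tax governs.

R$40,380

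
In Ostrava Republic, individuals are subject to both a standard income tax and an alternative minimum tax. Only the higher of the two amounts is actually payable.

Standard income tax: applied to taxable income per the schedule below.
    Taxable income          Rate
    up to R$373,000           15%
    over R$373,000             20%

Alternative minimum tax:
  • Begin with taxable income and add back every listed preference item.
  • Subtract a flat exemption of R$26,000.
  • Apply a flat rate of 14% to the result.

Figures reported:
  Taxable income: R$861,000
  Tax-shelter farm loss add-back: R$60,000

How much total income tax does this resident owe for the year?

R$153,550

Standard income tax:
  R$373,000 × 15% = R$55,950
  R$488,000 × 20% = R$97,600
  → R$153,550

Alternative minimum tax:
  Adjusted income: R$861,000 + R$60,000 = R$921,000
  Less exemption R$26,000 → base R$895,000
  R$895,000 × 14% = R$125,300

R$153,550 > R$125,300, so the standard income tax governs.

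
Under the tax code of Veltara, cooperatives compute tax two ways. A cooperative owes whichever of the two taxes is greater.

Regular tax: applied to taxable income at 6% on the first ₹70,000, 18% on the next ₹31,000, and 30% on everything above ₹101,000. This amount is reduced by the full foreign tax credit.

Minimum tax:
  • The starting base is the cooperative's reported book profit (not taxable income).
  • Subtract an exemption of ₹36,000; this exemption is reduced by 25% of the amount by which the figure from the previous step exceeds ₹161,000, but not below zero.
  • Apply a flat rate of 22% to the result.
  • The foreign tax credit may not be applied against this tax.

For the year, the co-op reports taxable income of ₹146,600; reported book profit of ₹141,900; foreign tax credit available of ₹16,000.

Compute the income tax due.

₹23,298

Regular tax:
  ₹70,000 × 6% = ₹4,200
  ₹31,000 × 18% = ₹5,580
  ₹45,600 × 30% = ₹13,680
  → ₹23,460
  Less foreign tax credit ₹16,000 → ₹7,460

Minimum tax:
  Base (reported book profit): ₹141,900
  Exemption: ₹141,900 ≤ ₹161,000, so full ₹36,000 applies
  Base: ₹141,900 − ₹36,000 = ₹105,900
  ₹105,900 × 22% = ₹23,298

₹23,298 > ₹7,460, so the minimum tax is the binding amount.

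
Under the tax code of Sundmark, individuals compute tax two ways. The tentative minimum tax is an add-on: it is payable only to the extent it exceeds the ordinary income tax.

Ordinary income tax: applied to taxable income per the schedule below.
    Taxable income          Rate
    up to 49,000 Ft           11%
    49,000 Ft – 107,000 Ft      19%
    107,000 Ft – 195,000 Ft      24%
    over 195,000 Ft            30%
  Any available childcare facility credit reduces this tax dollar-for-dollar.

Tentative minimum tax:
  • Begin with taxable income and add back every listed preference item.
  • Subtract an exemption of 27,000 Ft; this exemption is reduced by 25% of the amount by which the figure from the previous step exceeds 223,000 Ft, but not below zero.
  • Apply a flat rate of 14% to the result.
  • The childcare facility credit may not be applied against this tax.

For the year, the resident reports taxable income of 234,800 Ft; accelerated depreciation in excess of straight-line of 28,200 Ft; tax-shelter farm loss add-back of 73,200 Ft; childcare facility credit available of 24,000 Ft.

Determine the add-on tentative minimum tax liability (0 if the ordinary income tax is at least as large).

Ordinary income tax:
  49,000 Ft × 11% = 5,390 Ft
  58,000 Ft × 19% = 11,020 Ft
  88,000 Ft × 24% = 21,120 Ft
  39,800 Ft × 30% = 11,940 Ft
  → 49,470 Ft
  Less childcare facility credit 24,000 Ft → 25,470 Ft

Tentative minimum tax:
  Adjusted income: 234,800 Ft + 28,200 Ft + 73,200 Ft = 336,200 Ft
  Exemption: 25% × (336,200 Ft − 223,000 Ft) = 28,300 Ft ≥ 27,000 Ft, so the exemption is fully phased out
  Base: 336,200 Ft − 0 Ft = 336,200 Ft
  336,200 Ft × 14% = 47,068 Ft

Excess of tentative minimum tax over ordinary income tax: 47,068 Ft − 25,470 Ft = 21,598 Ft.

21,598 Ft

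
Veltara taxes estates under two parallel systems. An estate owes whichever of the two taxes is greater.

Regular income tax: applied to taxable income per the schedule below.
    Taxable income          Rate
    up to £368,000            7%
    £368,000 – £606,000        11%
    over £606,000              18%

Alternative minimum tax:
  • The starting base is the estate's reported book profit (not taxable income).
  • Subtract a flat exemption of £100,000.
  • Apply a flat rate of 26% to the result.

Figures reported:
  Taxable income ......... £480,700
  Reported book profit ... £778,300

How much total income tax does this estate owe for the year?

Alternative minimum tax:
  Base (reported book profit): £778,300
  Less exemption £100,000 → base £678,300
  £678,300 × 26% = £176,358

Regular income tax:
  £368,000 × 7% = £25,760
  £112,700 × 11% = £12,397
  → £38,157

£176,358 > £38,157, so the alternative minimum tax is the binding amount.

£176,358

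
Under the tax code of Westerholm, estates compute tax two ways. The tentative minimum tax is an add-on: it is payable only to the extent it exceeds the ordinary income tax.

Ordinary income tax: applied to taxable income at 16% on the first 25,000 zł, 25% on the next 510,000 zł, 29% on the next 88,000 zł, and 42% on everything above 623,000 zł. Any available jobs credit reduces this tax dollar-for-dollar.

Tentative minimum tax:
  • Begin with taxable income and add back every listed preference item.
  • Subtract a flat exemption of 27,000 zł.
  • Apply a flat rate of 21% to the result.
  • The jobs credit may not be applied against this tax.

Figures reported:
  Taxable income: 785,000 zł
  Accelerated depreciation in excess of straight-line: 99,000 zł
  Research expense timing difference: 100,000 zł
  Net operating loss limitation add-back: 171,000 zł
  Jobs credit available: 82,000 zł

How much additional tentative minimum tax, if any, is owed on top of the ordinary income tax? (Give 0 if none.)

Tentative minimum tax:
  Adjusted income: 785,000 zł + 99,000 zł + 100,000 zł + 171,000 zł = 1,155,000 zł
  Less exemption 27,000 zł → base 1,128,000 zł
  1,128,000 zł × 21% = 236,880 zł

Ordinary income tax:
  25,000 zł × 16% = 4,000 zł
  510,000 zł × 25% = 127,500 zł
  88,000 zł × 29% = 25,520 zł
  162,000 zł × 42% = 68,040 zł
  → 225,060 zł
  Less jobs credit 82,000 zł → 143,060 zł

Excess of tentative minimum tax over ordinary income tax: 236,880 zł − 143,060 zł = 93,820 zł.

93,820 zł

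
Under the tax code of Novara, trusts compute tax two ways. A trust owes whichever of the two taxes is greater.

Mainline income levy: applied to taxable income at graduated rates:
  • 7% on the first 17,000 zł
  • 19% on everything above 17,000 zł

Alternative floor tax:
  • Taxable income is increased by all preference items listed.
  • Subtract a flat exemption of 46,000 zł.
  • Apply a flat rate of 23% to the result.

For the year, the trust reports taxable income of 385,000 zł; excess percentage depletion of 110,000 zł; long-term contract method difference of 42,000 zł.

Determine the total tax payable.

112,930 zł

Alternative floor tax:
  Adjusted income: 385,000 zł + 110,000 zł + 42,000 zł = 537,000 zł
  Less exemption 46,000 zł → base 491,000 zł
  491,000 zł × 23% = 112,930 zł

Mainline income levy:
  17,000 zł × 7% = 1,190 zł
  368,000 zł × 19% = 69,920 zł
  → 71,110 zł

112,930 zł > 71,110 zł, so the alternative floor tax is the binding amount.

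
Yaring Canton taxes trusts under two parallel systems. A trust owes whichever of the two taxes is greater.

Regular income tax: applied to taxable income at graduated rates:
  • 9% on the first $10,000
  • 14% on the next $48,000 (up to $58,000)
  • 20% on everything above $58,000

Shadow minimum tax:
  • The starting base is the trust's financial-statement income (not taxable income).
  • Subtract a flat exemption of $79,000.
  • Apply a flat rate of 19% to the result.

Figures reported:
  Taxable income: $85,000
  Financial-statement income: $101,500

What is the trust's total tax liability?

$13,020

Shadow minimum tax:
  Base (financial-statement income): $101,500
  Less exemption $79,000 → base $22,500
  $22,500 × 19% = $4,275

Regular income tax:
  $10,000 × 9% = $900
  $48,000 × 14% = $6,720
  $27,000 × 20% = $5,400
  → $13,020

$13,020 > $4,275, so the regular income tax governs.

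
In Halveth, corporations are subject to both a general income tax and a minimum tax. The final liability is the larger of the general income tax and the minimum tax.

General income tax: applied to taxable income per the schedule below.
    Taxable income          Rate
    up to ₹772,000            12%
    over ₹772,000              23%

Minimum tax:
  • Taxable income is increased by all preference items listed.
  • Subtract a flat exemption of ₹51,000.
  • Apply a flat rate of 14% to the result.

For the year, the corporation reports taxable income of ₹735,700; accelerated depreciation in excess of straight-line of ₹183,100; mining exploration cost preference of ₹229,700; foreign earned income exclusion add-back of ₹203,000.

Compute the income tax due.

₹182,070

General income tax:
  ₹735,700 × 12% = ₹88,284

Minimum tax:
  Adjusted income: ₹735,700 + ₹183,100 + ₹229,700 + ₹203,000 = ₹1,351,500
  Less exemption ₹51,000 → base ₹1,300,500
  ₹1,300,500 × 14% = ₹182,070

₹182,070 > ₹88,284, so the minimum tax is the binding amount.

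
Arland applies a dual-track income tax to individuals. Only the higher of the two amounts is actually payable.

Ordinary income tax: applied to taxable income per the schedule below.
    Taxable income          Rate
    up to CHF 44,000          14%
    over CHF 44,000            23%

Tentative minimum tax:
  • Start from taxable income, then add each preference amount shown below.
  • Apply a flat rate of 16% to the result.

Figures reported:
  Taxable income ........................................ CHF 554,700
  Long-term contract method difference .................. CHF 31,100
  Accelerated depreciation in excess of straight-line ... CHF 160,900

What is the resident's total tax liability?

Tentative minimum tax:
  Adjusted income: CHF 554,700 + CHF 31,100 + CHF 160,900 = CHF 746,700
  CHF 746,700 × 16% = CHF 119,472

Ordinary income tax:
  CHF 44,000 × 14% = CHF 6,160
  CHF 510,700 × 23% = CHF 117,461
  → CHF 123,621

CHF 123,621 > CHF 119,472, so the ordinary income tax governs.

CHF 123,621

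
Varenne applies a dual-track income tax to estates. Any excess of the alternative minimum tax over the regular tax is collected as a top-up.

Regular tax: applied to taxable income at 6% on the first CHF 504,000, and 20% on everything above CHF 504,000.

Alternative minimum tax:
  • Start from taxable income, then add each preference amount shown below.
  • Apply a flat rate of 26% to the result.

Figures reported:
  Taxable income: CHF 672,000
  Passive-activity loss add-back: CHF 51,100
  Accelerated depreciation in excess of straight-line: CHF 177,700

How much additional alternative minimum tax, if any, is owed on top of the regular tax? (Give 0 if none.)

Regular tax:
  CHF 504,000 × 6% = CHF 30,240
  CHF 168,000 × 20% = CHF 33,600
  → CHF 63,840

Alternative minimum tax:
  Adjusted income: CHF 672,000 + CHF 51,100 + CHF 177,700 = CHF 900,800
  CHF 900,800 × 26% = CHF 234,208

Excess of alternative minimum tax over regular tax: CHF 234,208 − CHF 63,840 = CHF 170,368.

CHF 170,368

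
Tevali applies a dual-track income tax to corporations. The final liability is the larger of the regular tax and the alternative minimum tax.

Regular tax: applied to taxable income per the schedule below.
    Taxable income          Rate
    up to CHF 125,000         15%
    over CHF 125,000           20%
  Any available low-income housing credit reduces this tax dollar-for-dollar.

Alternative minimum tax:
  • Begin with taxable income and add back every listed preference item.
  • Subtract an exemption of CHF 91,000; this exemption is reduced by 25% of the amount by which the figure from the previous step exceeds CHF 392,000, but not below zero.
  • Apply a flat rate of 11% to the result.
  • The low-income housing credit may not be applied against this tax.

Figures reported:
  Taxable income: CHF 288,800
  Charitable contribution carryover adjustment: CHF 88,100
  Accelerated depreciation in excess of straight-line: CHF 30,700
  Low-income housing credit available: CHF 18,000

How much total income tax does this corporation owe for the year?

Regular tax:
  CHF 125,000 × 15% = CHF 18,750
  CHF 163,800 × 20% = CHF 32,760
  → CHF 51,510
  Less low-income housing credit CHF 18,000 → CHF 33,510

Alternative minimum tax:
  Adjusted income: CHF 288,800 + CHF 88,100 + CHF 30,700 = CHF 407,600
  Exemption: CHF 91,000 − 25% × (CHF 407,600 − CHF 392,000) = CHF 91,000 − CHF 3,900 = CHF 87,100
  Base: CHF 407,600 − CHF 87,100 = CHF 320,500
  CHF 320,500 × 11% = CHF 35,255

CHF 35,255 > CHF 33,510, so the alternative minimum tax is the binding amount.

CHF 35,255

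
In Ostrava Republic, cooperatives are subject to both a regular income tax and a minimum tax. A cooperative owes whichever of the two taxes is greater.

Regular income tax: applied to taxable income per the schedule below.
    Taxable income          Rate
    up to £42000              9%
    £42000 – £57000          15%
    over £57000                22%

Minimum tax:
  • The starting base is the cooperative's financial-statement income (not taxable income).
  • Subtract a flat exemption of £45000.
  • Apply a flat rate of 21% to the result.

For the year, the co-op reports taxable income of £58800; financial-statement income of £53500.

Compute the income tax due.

Regular income tax:
  £42000 × 9% = £3780
  £15000 × 15% = £2250
  £1800 × 22% = £396
  → £6426

Minimum tax:
  Base (financial-statement income): £53500
  Less exemption £45000 → base £8500
  £8500 × 21% = £1785

£6426 > £1785, so the regular income tax governs.

£6426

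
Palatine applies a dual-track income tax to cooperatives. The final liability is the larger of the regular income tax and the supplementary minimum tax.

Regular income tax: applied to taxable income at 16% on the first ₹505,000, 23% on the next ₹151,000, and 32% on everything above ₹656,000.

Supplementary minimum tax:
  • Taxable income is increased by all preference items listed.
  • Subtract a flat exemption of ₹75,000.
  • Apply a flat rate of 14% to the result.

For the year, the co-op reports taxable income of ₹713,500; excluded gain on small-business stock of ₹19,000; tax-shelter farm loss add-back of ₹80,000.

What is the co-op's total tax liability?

Supplementary minimum tax:
  Adjusted income: ₹713,500 + ₹19,000 + ₹80,000 = ₹812,500
  Less exemption ₹75,000 → base ₹737,500
  ₹737,500 × 14% = ₹103,250

Regular income tax:
  ₹505,000 × 16% = ₹80,800
  ₹151,000 × 23% = ₹34,730
  ₹57,500 × 32% = ₹18,400
  → ₹133,930

₹133,930 > ₹103,250, so the regular income tax governs.

₹133,930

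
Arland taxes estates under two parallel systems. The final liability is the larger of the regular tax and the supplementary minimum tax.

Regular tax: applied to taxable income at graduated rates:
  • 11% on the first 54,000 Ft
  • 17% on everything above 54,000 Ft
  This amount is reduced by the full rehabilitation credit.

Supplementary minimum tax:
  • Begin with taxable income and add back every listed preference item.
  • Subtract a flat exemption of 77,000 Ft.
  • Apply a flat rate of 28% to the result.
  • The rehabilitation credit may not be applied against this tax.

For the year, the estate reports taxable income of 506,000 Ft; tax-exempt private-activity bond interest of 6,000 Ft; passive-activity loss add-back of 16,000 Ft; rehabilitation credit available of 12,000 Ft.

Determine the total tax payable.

Regular tax:
  54,000 Ft × 11% = 5,940 Ft
  452,000 Ft × 17% = 76,840 Ft
  → 82,780 Ft
  Less rehabilitation credit 12,000 Ft → 70,780 Ft

Supplementary minimum tax:
  Adjusted income: 506,000 Ft + 6,000 Ft + 16,000 Ft = 528,000 Ft
  Less exemption 77,000 Ft → base 451,000 Ft
  451,000 Ft × 28% = 126,280 Ft

126,280 Ft > 70,780 Ft, so the supplementary minimum tax is the binding amount.

126,280 Ft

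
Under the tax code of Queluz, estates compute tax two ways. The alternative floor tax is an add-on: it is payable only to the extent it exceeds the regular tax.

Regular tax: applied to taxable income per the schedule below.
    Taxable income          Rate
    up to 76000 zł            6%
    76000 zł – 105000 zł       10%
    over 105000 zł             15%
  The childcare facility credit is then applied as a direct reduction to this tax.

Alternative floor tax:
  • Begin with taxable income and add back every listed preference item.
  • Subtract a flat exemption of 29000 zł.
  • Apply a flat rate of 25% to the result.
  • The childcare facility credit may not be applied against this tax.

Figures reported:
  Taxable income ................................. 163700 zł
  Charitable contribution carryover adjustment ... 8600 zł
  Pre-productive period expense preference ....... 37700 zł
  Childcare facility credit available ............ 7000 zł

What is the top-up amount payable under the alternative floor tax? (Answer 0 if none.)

35985 zł

Alternative floor tax:
  Adjusted income: 163700 zł + 8600 zł + 37700 zł = 210000 zł
  Less exemption 29000 zł → base 181000 zł
  181000 zł × 25% = 45250 zł

Regular tax:
  76000 zł × 6% = 4560 zł
  29000 zł × 10% = 2900 zł
  58700 zł × 15% = 8805 zł
  → 16265 zł
  Less childcare facility credit 7000 zł → 9265 zł

Excess of alternative floor tax over regular tax: 45250 zł − 9265 zł = 35985 zł.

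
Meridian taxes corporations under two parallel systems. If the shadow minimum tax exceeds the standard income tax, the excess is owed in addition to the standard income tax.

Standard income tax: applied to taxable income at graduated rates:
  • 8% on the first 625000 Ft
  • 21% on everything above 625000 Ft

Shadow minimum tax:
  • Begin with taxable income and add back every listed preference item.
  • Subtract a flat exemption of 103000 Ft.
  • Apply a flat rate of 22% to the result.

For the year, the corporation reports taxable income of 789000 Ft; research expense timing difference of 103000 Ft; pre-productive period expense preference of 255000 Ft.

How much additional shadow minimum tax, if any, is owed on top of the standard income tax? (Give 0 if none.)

145240 Ft

Shadow minimum tax:
  Adjusted income: 789000 Ft + 103000 Ft + 255000 Ft = 1147000 Ft
  Less exemption 103000 Ft → base 1044000 Ft
  1044000 Ft × 22% = 229680 Ft

Standard income tax:
  625000 Ft × 8% = 50000 Ft
  164000 Ft × 21% = 34440 Ft
  → 84440 Ft

Excess of shadow minimum tax over standard income tax: 229680 Ft − 84440 Ft = 145240 Ft.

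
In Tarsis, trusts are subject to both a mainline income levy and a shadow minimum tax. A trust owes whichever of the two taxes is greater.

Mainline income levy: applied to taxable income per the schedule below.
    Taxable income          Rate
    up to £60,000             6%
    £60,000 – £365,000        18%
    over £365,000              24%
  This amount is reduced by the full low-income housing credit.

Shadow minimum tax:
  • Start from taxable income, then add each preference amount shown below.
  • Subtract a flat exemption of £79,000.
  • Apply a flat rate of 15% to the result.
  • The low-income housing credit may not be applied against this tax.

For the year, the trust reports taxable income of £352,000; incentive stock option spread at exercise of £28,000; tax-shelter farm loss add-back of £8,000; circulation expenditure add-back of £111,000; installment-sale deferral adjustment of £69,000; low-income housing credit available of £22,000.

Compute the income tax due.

£73,350

Mainline income levy:
  £60,000 × 6% = £3,600
  £292,000 × 18% = £52,560
  → £56,160
  Less low-income housing credit £22,000 → £34,160

Shadow minimum tax:
  Adjusted income: £352,000 + £28,000 + £8,000 + £111,000 + £69,000 = £568,000
  Less exemption £79,000 → base £489,000
  £489,000 × 15% = £73,350

£73,350 > £34,160, so the shadow minimum tax is the binding amount.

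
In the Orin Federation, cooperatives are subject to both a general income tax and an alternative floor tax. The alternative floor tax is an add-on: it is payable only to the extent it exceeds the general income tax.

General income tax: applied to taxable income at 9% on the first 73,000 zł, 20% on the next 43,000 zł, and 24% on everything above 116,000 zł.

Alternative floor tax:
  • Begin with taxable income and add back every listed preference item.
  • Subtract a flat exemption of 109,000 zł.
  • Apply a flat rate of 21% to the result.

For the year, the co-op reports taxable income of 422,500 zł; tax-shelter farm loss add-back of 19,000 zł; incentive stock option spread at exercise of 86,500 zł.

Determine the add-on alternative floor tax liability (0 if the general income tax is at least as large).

0 zł

Alternative floor tax:
  Adjusted income: 422,500 zł + 19,000 zł + 86,500 zł = 528,000 zł
  Less exemption 109,000 zł → base 419,000 zł
  419,000 zł × 21% = 87,990 zł

General income tax:
  73,000 zł × 9% = 6,570 zł
  43,000 zł × 20% = 8,600 zł
  306,500 zł × 24% = 73,560 zł
  → 88,730 zł

87,990 zł ≤ 88,730 zł, so no add-on is due.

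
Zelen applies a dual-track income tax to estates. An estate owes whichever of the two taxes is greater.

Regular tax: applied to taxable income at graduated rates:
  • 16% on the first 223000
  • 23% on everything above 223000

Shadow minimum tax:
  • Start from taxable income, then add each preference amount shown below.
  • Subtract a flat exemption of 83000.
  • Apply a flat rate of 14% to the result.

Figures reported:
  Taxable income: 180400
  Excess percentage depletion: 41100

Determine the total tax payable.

28864

Regular tax:
  180400 × 16% = 28864

Shadow minimum tax:
  Adjusted income: 180400 + 41100 = 221500
  Less exemption 83000 → base 138500
  138500 × 14% = 19390

28864 > 19390, so the regular tax governs.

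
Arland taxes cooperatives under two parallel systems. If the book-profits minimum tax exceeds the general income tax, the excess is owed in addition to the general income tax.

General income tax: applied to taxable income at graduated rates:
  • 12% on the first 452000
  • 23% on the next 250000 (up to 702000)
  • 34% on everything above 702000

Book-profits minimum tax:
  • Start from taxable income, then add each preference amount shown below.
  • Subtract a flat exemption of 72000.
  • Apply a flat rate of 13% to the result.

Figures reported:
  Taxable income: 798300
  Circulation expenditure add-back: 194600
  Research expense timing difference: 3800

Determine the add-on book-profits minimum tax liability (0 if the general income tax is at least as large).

0

Book-profits minimum tax:
  Adjusted income: 798300 + 194600 + 3800 = 996700
  Less exemption 72000 → base 924700
  924700 × 13% = 120211

General income tax:
  452000 × 12% = 54240
  250000 × 23% = 57500
  96300 × 34% = 32742
  → 144482

120211 ≤ 144482, so no add-on is due.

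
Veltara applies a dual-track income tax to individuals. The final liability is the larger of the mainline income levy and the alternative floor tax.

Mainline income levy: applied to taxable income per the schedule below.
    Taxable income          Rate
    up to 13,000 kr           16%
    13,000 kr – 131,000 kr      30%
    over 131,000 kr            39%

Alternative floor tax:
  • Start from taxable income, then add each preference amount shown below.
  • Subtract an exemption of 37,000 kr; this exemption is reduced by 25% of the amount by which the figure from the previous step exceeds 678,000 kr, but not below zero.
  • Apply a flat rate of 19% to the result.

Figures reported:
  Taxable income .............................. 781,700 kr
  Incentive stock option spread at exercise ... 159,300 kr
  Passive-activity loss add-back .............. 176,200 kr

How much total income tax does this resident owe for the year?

Mainline income levy:
  13,000 kr × 16% = 2,080 kr
  118,000 kr × 30% = 35,400 kr
  650,700 kr × 39% = 253,773 kr
  → 291,253 kr

Alternative floor tax:
  Adjusted income: 781,700 kr + 159,300 kr + 176,200 kr = 1,117,200 kr
  Exemption: 25% × (1,117,200 kr − 678,000 kr) = 109,800 kr ≥ 37,000 kr, so the exemption is fully phased out
  Base: 1,117,200 kr − 0 kr = 1,117,200 kr
  1,117,200 kr × 19% = 212,268 kr

291,253 kr > 212,268 kr, so the mainline income levy governs.

291,253 kr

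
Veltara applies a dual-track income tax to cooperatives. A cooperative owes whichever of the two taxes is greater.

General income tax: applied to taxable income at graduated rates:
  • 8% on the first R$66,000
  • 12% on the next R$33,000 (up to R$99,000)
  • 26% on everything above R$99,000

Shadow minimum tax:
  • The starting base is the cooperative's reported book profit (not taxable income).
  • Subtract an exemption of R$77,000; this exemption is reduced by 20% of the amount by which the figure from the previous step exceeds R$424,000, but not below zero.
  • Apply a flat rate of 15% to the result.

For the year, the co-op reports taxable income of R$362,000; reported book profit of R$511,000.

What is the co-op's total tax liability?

R$77,620

Shadow minimum tax:
  Base (reported book profit): R$511,000
  Exemption: R$77,000 − 20% × (R$511,000 − R$424,000) = R$77,000 − R$17,400 = R$59,600
  Base: R$511,000 − R$59,600 = R$451,400
  R$451,400 × 15% = R$67,710

General income tax:
  R$66,000 × 8% = R$5,280
  R$33,000 × 12% = R$3,960
  R$263,000 × 26% = R$68,380
  → R$77,620

R$77,620 > R$67,710, so the general income tax governs.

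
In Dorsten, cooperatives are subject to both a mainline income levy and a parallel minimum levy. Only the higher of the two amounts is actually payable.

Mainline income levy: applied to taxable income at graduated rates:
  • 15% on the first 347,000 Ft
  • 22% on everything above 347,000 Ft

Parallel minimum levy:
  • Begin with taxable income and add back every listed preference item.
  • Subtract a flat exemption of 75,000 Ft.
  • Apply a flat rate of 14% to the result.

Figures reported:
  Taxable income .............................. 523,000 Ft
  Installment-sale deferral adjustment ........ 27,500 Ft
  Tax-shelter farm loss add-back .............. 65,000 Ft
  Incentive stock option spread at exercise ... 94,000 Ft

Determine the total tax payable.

Parallel minimum levy:
  Adjusted income: 523,000 Ft + 27,500 Ft + 65,000 Ft + 94,000 Ft = 709,500 Ft
  Less exemption 75,000 Ft → base 634,500 Ft
  634,500 Ft × 14% = 88,830 Ft

Mainline income levy:
  347,000 Ft × 15% = 52,050 Ft
  176,000 Ft × 22% = 38,720 Ft
  → 90,770 Ft

90,770 Ft > 88,830 Ft, so the mainline income levy governs.

90,770 Ft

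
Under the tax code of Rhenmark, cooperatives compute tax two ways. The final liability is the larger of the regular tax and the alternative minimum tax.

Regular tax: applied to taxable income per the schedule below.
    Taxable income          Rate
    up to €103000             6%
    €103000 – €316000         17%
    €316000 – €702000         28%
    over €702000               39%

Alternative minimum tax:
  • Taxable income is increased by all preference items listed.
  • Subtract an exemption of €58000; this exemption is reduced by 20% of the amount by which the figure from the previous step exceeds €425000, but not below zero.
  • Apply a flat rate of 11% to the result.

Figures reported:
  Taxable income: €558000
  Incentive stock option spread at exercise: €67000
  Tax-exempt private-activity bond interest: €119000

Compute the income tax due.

€110150

Regular tax:
  €103000 × 6% = €6180
  €213000 × 17% = €36210
  €242000 × 28% = €67760
  → €110150

Alternative minimum tax:
  Adjusted income: €558000 + €67000 + €119000 = €744000
  Exemption: 20% × (€744000 − €425000) = €63800 ≥ €58000, so the exemption is fully phased out
  Base: €744000 − €0 = €744000
  €744000 × 11% = €81840

€110150 > €81840, so the regular tax governs.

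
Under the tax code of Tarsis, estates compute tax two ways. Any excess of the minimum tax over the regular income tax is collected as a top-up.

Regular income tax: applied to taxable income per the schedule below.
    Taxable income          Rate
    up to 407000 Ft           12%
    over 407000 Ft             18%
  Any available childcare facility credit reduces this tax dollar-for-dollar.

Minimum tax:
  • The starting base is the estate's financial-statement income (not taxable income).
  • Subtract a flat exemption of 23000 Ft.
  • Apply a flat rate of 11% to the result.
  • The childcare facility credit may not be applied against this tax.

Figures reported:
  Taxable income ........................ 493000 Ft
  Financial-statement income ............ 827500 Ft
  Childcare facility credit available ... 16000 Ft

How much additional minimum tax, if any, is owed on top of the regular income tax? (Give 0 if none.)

40175 Ft

Regular income tax:
  407000 Ft × 12% = 48840 Ft
  86000 Ft × 18% = 15480 Ft
  → 64320 Ft
  Less childcare facility credit 16000 Ft → 48320 Ft

Minimum tax:
  Base (financial-statement income): 827500 Ft
  Less exemption 23000 Ft → base 804500 Ft
  804500 Ft × 11% = 88495 Ft

Excess of minimum tax over regular income tax: 88495 Ft − 48320 Ft = 40175 Ft.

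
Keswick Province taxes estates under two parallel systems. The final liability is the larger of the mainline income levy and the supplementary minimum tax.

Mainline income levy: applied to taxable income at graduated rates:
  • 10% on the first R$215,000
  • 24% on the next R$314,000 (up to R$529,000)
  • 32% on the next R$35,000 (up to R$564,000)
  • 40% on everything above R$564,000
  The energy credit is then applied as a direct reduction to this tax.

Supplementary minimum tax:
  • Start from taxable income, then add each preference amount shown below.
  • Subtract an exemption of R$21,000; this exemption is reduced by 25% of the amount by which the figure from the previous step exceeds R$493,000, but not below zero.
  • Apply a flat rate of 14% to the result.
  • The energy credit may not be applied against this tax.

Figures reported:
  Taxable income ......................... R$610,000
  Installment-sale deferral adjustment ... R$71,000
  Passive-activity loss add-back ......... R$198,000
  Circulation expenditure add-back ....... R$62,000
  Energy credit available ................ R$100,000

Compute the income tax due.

Mainline income levy:
  R$215,000 × 10% = R$21,500
  R$314,000 × 24% = R$75,360
  R$35,000 × 32% = R$11,200
  R$46,000 × 40% = R$18,400
  → R$126,460
  Less energy credit R$100,000 → R$26,460

Supplementary minimum tax:
  Adjusted income: R$610,000 + R$71,000 + R$198,000 + R$62,000 = R$941,000
  Exemption: 25% × (R$941,000 − R$493,000) = R$112,000 ≥ R$21,000, so the exemption is fully phased out
  Base: R$941,000 − R$0 = R$941,000
  R$941,000 × 14% = R$131,740

R$131,740 > R$26,460, so the supplementary minimum tax is the binding amount.

R$131,740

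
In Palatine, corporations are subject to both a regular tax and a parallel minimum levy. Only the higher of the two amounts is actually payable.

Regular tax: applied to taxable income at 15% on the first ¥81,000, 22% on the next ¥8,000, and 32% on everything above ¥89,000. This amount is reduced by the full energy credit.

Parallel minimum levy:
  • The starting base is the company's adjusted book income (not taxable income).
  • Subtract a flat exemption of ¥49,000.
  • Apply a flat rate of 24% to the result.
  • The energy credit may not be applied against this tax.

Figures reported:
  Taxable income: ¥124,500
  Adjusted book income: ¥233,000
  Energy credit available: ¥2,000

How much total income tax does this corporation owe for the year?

Parallel minimum levy:
  Base (adjusted book income): ¥233,000
  Less exemption ¥49,000 → base ¥184,000
  ¥184,000 × 24% = ¥44,160

Regular tax:
  ¥81,000 × 15% = ¥12,150
  ¥8,000 × 22% = ¥1,760
  ¥35,500 × 32% = ¥11,360
  → ¥25,270
  Less energy credit ¥2,000 → ¥23,270

¥44,160 > ¥23,270, so the parallel minimum levy is the binding amount.

¥44,160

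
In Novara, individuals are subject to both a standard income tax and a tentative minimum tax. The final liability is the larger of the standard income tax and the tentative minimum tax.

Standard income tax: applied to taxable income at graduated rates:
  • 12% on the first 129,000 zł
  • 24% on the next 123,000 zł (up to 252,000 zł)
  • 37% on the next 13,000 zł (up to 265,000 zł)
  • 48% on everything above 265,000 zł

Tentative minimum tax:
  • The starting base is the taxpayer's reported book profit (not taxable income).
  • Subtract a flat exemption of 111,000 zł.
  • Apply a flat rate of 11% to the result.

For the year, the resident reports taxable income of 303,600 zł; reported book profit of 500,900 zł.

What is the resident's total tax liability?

68,338 zł

Standard income tax:
  129,000 zł × 12% = 15,480 zł
  123,000 zł × 24% = 29,520 zł
  13,000 zł × 37% = 4,810 zł
  38,600 zł × 48% = 18,528 zł
  → 68,338 zł

Tentative minimum tax:
  Base (reported book profit): 500,900 zł
  Less exemption 111,000 zł → base 389,900 zł
  389,900 zł × 11% = 42,889 zł

68,338 zł > 42,889 zł, so the standard income tax governs.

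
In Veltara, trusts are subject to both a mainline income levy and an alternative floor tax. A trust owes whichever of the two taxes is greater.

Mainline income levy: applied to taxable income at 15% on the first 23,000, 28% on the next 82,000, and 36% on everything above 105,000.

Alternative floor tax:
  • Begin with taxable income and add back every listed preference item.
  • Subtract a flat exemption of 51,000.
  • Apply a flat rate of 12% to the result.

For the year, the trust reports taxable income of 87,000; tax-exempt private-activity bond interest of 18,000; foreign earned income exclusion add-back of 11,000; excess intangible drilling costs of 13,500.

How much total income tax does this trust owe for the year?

Alternative floor tax:
  Adjusted income: 87,000 + 18,000 + 11,000 + 13,500 = 129,500
  Less exemption 51,000 → base 78,500
  78,500 × 12% = 9,420

Mainline income levy:
  23,000 × 15% = 3,450
  64,000 × 28% = 17,920
  → 21,370

21,370 > 9,420, so the mainline income levy governs.

21,370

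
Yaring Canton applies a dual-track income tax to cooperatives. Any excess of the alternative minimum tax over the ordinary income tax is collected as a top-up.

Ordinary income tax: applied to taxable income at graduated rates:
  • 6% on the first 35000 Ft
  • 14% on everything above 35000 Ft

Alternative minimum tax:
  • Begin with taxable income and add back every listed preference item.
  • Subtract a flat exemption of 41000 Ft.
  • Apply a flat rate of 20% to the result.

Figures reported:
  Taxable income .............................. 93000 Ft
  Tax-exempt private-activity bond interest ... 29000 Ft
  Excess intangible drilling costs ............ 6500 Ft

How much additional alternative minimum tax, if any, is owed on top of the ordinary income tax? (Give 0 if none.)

7280 Ft

Ordinary income tax:
  35000 Ft × 6% = 2100 Ft
  58000 Ft × 14% = 8120 Ft
  → 10220 Ft

Alternative minimum tax:
  Adjusted income: 93000 Ft + 29000 Ft + 6500 Ft = 128500 Ft
  Less exemption 41000 Ft → base 87500 Ft
  87500 Ft × 20% = 17500 Ft

Excess of alternative minimum tax over ordinary income tax: 17500 Ft − 10220 Ft = 7280 Ft.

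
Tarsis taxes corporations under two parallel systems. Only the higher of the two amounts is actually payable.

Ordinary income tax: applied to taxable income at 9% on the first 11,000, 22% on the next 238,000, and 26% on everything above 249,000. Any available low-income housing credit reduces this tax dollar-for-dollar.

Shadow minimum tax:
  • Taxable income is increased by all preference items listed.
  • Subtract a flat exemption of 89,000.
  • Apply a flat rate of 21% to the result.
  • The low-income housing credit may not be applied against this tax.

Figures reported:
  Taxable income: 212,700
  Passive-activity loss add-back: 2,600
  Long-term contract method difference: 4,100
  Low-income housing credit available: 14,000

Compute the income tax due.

Shadow minimum tax:
  Adjusted income: 212,700 + 2,600 + 4,100 = 219,400
  Less exemption 89,000 → base 130,400
  130,400 × 21% = 27,384

Ordinary income tax:
  11,000 × 9% = 990
  201,700 × 22% = 44,374
  → 45,364
  Less low-income housing credit 14,000 → 31,364

31,364 > 27,384, so the ordinary income tax governs.

31,364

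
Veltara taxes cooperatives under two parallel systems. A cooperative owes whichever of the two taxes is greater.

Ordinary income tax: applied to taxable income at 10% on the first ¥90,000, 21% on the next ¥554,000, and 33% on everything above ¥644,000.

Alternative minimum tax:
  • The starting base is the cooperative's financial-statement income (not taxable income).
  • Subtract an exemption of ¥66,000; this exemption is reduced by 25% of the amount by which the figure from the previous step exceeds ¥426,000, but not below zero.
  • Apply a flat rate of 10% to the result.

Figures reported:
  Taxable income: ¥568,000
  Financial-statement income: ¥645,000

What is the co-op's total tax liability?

¥109,380

Ordinary income tax:
  ¥90,000 × 10% = ¥9,000
  ¥478,000 × 21% = ¥100,380
  → ¥109,380

Alternative minimum tax:
  Base (financial-statement income): ¥645,000
  Exemption: ¥66,000 − 25% × (¥645,000 − ¥426,000) = ¥66,000 − ¥54,750 = ¥11,250
  Base: ¥645,000 − ¥11,250 = ¥633,750
  ¥633,750 × 10% = ¥63,375

¥109,380 > ¥63,375, so the ordinary income tax governs.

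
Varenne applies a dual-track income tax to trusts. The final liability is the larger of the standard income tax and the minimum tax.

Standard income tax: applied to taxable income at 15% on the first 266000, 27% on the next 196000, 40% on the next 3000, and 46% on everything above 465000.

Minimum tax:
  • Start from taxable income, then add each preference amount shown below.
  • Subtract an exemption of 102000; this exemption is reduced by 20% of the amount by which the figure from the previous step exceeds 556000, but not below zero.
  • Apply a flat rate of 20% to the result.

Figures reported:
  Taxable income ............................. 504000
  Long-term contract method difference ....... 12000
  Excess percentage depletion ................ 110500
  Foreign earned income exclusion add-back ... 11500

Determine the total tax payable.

Standard income tax:
  266000 × 15% = 39900
  196000 × 27% = 52920
  3000 × 40% = 1200
  39000 × 46% = 17940
  → 111960

Minimum tax:
  Adjusted income: 504000 + 12000 + 110500 + 11500 = 638000
  Exemption: 102000 − 20% × (638000 − 556000) = 102000 − 16400 = 85600
  Base: 638000 − 85600 = 552400
  552400 × 20% = 110480

111960 > 110480, so the standard income tax governs.

111960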